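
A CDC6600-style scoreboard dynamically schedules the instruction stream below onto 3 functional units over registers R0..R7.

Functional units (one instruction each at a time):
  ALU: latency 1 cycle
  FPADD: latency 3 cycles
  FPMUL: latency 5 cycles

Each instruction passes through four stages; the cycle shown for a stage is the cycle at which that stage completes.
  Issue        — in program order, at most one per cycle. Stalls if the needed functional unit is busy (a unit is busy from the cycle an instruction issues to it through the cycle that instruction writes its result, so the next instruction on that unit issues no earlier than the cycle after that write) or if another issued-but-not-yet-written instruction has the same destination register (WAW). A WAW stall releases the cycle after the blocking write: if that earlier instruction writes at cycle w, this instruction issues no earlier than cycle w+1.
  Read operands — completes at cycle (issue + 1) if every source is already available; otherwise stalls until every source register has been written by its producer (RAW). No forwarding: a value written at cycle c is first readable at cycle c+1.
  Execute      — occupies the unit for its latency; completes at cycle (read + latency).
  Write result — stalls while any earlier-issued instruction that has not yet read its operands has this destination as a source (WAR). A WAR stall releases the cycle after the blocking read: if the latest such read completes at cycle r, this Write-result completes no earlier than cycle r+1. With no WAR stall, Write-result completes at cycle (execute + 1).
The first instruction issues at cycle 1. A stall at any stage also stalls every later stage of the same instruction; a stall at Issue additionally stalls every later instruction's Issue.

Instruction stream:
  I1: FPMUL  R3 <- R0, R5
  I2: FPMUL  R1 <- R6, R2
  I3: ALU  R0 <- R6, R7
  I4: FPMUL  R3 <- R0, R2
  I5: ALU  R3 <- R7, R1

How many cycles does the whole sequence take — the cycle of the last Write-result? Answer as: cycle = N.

cycle = 28

[I1] 1/2/7/8
[I2] 9/10/15/16  (struct: FPMUL busy until I1 writes@8)
[I3] 10/11/12/13
[I4] 17/18/23/24  (struct: FPMUL busy until I2 writes@16)
[I5] 25/26/27/28  (WAW R3: wait I4 write@24)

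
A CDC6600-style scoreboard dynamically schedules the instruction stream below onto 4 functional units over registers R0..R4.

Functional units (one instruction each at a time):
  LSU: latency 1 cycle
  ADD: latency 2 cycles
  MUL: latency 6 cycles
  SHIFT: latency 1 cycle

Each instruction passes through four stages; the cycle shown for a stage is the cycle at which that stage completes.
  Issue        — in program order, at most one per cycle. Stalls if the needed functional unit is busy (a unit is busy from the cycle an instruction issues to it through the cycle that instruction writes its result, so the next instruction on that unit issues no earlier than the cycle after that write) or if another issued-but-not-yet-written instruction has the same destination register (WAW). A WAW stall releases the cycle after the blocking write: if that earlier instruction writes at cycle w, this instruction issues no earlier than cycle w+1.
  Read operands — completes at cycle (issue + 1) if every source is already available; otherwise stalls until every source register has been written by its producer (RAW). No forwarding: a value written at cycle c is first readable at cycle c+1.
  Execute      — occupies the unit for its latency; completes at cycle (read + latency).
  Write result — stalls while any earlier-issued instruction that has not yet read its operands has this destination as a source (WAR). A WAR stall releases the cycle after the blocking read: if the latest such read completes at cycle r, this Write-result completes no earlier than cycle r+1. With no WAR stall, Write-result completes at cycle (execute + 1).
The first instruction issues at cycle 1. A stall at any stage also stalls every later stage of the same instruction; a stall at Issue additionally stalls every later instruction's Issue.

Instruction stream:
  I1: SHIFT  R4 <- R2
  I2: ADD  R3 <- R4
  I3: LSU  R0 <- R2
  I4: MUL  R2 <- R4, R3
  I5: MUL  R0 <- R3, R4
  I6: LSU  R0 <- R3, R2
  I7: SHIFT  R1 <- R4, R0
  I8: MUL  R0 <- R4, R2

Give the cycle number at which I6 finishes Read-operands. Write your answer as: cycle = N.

  I1 | 1 | 2 | 3 | 4
  I2 | 2 | 5 | 7 | 8   RAW R4: wait I1 write@4
  I3 | 3 | 4 | 5 | 6
  I4 | 4 | 9 | 15 | 16   RAW R3: wait I2 write@8
  I5 | 17 | 18 | 24 | 25   struct: MUL busy until I4 writes@16
  I6 | 26 | 27 | 28 | 29   WAW R0: wait I5 write@25
  I7 | 27 | 30 | 31 | 32   RAW R0: wait I6 write@29
  I8 | 30 | 31 | 37 | 38   WAW R0: wait I6 write@29

cycle = 27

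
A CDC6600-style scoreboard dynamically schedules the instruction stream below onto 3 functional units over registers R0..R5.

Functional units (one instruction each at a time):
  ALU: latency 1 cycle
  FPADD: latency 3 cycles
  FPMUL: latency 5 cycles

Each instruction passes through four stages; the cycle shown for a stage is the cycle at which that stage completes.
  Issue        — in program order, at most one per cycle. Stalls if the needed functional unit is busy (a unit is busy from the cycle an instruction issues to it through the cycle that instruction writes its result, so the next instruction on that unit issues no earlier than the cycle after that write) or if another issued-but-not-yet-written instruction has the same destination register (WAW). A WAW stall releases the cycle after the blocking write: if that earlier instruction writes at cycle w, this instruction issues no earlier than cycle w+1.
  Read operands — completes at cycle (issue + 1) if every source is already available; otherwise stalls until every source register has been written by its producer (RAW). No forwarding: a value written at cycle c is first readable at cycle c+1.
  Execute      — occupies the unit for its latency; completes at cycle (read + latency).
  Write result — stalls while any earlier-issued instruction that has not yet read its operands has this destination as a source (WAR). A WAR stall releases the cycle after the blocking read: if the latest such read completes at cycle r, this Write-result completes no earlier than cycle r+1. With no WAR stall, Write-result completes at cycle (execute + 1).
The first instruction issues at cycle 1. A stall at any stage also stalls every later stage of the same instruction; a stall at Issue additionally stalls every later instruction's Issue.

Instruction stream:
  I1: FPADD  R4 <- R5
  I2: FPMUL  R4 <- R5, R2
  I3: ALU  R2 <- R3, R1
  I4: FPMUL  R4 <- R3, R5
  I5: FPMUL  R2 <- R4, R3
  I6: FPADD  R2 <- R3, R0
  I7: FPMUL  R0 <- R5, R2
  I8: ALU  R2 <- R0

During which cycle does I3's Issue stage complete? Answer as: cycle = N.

t=1  I1 dispatched to FPADD
t=2  I1 operands ready
t=5  I1 complete
t=6  R4←I1
t=7  I2 dispatched to FPMUL
t=8  I2 operands ready, I3 dispatched to ALU
t=9  I3 operands ready
t=10  I3 complete
t=11  R2←I3
t=13  I2 complete
t=14  R4←I2
t=15  I4 dispatched to FPMUL
t=16  I4 operands ready
t=21  I4 complete
t=22  R4←I4
t=23  I5 dispatched to FPMUL
t=24  I5 operands ready
t=29  I5 complete
t=30  R2←I5
t=31  I6 dispatched to FPADD
t=32  I6 operands ready, I7 dispatched to FPMUL
t=35  I6 complete
t=36  R2←I6
t=37  I7 operands ready, I8 dispatched to ALU
t=42  I7 complete
t=43  R0←I7
t=44  I8 operands ready
t=45  I8 complete
t=46  R2←I8

cycle = 8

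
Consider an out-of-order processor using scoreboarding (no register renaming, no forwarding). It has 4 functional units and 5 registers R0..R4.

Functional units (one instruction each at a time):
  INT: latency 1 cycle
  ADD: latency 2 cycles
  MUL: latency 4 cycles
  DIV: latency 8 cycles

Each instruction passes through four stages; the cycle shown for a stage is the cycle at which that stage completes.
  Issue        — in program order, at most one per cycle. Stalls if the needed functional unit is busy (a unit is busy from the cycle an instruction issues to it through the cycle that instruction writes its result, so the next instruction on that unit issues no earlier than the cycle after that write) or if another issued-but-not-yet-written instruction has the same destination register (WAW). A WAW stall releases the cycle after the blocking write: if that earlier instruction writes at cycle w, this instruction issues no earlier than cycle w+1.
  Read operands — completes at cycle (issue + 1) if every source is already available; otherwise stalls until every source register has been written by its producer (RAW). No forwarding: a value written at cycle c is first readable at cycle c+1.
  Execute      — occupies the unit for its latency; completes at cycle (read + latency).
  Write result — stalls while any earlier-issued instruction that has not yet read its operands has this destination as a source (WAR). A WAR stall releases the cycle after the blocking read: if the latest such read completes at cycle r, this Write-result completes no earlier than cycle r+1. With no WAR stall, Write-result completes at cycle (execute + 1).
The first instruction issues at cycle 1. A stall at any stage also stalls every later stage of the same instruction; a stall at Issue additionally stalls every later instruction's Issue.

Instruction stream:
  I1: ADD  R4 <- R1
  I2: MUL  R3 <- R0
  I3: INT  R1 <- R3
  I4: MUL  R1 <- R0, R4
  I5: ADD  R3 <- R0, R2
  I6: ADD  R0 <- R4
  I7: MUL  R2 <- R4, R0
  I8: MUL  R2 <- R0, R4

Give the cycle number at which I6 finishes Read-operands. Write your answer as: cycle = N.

cycle = 19

I1 -> (1, 2, 4, 5)
I2 -> (2, 3, 7, 8)
I3 -> (3, 9, 10, 11)  // RAW R3: wait I2 write@8
I4 -> (12, 13, 17, 18)  // WAW R1: wait I3 write@11
I5 -> (13, 14, 16, 17)
I6 -> (18, 19, 21, 22)  // struct: ADD busy until I5 writes@17
I7 -> (19, 23, 27, 28)  // RAW R0: wait I6 write@22
I8 -> (29, 30, 34, 35)  // struct: MUL busy until I7 writes@28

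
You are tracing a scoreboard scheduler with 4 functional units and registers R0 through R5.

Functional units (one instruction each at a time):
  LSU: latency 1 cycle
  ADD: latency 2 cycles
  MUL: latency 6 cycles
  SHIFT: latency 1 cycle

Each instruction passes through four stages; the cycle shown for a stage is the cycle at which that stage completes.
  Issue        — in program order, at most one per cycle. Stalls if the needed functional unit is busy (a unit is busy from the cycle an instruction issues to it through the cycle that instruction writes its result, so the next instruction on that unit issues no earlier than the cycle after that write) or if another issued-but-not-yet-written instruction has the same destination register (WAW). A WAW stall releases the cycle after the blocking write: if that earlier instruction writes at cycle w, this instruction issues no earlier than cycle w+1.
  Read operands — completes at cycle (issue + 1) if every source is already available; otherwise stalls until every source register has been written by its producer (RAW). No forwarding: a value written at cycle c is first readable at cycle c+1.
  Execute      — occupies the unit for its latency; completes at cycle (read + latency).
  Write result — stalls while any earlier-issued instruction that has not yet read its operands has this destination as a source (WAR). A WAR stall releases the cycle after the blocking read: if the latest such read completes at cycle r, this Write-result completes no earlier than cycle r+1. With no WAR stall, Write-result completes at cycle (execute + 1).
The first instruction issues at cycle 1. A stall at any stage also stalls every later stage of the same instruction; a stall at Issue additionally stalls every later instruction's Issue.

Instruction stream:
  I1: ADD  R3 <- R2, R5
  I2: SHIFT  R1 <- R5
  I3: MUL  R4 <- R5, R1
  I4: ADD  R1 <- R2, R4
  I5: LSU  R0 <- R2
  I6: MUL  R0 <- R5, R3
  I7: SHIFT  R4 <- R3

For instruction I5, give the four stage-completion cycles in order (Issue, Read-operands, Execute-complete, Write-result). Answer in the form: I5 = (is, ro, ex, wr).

I5 = (7, 8, 9, 10)

I1  is:1  ro:2  ex:4  wr:5
I2  is:2  ro:3  ex:4  wr:5
I3  is:3  ro:6  ex:12  wr:13  — RAW R1: wait I2 write@5
I4  is:6  ro:14  ex:16  wr:17  — WAW R1: wait I2 write@5, RAW R4: wait I3 write@13
I5  is:7  ro:8  ex:9  wr:10
I6  is:14  ro:15  ex:21  wr:22  — struct: MUL busy until I3 writes@13
I7  is:15  ro:16  ex:17  wr:18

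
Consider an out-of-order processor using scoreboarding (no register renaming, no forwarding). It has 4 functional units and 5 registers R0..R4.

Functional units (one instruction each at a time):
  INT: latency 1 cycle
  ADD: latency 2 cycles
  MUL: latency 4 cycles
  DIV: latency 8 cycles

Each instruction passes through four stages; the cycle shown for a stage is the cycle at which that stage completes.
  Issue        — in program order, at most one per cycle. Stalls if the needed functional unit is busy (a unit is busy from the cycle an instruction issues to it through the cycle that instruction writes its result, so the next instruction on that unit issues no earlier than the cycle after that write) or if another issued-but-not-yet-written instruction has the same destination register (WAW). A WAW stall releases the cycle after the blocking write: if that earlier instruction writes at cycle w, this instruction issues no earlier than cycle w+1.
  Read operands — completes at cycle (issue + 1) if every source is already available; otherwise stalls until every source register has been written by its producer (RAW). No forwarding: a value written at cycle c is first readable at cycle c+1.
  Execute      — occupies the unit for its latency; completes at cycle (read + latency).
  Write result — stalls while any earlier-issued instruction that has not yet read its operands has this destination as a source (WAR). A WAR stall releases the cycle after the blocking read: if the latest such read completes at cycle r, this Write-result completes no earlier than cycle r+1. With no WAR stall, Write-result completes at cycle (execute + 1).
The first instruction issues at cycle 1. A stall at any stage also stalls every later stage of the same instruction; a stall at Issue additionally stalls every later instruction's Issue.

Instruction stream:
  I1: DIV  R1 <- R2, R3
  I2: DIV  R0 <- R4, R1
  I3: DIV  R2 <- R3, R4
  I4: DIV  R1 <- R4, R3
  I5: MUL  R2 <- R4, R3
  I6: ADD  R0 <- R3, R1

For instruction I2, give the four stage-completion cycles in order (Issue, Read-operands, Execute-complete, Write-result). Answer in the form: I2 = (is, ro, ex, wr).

I2 = (12, 13, 21, 22)

  I1 | 1 | 2 | 10 | 11
  I2 | 12 | 13 | 21 | 22   struct: DIV busy until I1 writes@11
  I3 | 23 | 24 | 32 | 33   struct: DIV busy until I2 writes@22
  I4 | 34 | 35 | 43 | 44   struct: DIV busy until I3 writes@33
  I5 | 35 | 36 | 40 | 41
  I6 | 36 | 45 | 47 | 48   RAW R1: wait I4 write@44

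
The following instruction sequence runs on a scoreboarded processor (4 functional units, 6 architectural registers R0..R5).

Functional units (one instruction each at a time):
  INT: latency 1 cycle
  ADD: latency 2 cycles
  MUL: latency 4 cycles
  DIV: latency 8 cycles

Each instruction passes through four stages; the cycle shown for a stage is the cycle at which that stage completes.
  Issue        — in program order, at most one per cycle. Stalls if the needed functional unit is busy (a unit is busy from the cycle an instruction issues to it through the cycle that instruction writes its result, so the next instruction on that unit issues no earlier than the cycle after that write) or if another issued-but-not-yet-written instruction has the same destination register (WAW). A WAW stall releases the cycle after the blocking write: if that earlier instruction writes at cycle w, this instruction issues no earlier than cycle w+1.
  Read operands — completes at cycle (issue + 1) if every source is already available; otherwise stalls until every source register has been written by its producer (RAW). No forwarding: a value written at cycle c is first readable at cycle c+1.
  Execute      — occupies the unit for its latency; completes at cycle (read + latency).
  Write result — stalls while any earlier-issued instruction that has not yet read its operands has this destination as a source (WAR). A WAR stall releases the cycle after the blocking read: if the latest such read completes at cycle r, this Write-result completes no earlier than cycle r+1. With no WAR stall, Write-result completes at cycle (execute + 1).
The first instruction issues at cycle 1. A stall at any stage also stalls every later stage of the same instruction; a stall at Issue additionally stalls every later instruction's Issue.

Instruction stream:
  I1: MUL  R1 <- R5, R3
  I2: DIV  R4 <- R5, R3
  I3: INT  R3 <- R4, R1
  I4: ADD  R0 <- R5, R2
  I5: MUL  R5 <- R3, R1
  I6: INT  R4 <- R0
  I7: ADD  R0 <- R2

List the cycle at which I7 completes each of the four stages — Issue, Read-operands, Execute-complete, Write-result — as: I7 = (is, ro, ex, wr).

I7 = (17, 18, 20, 21)

[I1] 1/2/6/7
[I2] 2/3/11/12
[I3] 3/13/14/15  (RAW R4: wait I2 write@12)
[I4] 4/5/7/8
[I5] 8/16/20/21  (struct: MUL busy until I1 writes@7; RAW R3: wait I3 write@15)
[I6] 16/17/18/19  (struct: INT busy until I3 writes@15)
[I7] 17/18/20/21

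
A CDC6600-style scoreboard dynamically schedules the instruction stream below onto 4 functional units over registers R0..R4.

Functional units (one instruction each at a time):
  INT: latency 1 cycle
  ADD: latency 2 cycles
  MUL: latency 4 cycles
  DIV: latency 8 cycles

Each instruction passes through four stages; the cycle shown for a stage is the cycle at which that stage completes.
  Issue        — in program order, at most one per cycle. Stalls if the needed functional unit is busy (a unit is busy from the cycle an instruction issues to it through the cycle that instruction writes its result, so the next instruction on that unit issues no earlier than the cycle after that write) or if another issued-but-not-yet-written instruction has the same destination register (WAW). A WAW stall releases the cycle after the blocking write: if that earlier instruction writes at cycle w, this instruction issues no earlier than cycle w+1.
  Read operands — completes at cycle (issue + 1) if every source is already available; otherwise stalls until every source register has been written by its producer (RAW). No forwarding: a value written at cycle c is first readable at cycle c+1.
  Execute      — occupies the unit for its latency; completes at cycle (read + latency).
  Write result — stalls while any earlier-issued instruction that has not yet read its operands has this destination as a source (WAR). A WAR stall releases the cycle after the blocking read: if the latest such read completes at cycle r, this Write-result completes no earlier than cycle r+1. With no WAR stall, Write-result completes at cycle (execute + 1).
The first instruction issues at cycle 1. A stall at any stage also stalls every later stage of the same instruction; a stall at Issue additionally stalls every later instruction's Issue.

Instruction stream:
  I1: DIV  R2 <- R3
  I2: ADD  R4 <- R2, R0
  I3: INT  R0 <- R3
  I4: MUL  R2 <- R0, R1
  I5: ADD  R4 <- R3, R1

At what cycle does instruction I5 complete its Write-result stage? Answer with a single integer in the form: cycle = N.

cycle = 20

[1] I1 issues→DIV
[2] I1 reads · I2 issues→ADD
[3] I3 issues→INT
[4] I3 reads
[5] I3 exec-done
[10] I1 exec-done
[11] I1 writes R2
[12] I2 reads · I4 issues→MUL
[13] I3 writes R0
[14] I2 exec-done · I4 reads
[15] I2 writes R4
[16] I5 issues→ADD
[17] I5 reads
[18] I4 exec-done
[19] I4 writes R2 · I5 exec-done
[20] I5 writes R4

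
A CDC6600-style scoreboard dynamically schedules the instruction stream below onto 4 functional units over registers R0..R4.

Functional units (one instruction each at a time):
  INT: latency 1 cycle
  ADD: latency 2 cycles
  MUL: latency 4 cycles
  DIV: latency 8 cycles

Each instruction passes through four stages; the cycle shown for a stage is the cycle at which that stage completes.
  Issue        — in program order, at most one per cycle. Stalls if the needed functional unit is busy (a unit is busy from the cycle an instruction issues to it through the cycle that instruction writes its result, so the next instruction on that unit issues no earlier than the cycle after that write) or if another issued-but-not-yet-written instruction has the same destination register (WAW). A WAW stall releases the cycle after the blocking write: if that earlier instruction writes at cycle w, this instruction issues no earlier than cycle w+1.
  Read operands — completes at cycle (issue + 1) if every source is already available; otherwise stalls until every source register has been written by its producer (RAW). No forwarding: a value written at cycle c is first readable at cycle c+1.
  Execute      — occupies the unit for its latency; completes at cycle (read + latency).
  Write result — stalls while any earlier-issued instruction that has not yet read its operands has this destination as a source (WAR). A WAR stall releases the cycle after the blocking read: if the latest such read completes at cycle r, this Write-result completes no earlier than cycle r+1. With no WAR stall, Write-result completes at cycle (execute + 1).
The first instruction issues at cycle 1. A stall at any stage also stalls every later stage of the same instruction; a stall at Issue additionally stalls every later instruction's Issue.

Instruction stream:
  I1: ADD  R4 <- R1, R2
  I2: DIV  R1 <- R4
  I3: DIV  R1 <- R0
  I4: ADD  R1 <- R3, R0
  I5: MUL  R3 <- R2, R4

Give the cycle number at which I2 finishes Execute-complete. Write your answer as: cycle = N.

cycle = 14

I1  is:1  ro:2  ex:4  wr:5
I2  is:2  ro:6  ex:14  wr:15  — RAW R4: wait I1 write@5
I3  is:16  ro:17  ex:25  wr:26  — struct: DIV busy until I2 writes@15
I4  is:27  ro:28  ex:30  wr:31  — WAW R1: wait I3 write@26
I5  is:28  ro:29  ex:33  wr:34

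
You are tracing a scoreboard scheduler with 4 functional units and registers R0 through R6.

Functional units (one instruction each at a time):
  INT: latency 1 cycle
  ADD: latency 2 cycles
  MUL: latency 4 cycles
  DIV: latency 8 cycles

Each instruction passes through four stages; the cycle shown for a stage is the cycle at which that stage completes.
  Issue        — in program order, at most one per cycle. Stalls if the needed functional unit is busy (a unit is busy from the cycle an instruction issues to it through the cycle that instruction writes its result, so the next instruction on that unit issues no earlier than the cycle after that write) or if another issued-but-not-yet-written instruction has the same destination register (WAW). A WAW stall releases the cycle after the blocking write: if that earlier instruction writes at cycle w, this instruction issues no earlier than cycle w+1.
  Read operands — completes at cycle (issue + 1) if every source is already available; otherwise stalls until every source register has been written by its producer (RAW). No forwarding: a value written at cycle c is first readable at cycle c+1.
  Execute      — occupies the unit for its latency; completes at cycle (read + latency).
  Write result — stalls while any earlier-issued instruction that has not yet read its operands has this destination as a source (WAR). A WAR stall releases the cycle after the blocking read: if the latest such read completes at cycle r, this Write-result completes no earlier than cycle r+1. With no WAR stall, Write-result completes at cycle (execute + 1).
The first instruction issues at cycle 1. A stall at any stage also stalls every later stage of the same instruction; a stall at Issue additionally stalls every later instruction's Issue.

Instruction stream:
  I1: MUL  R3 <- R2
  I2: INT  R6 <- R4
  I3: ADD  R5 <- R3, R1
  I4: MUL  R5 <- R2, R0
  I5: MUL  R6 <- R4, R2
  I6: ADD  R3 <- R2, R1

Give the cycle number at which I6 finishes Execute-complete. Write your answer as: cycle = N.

cycle = 23

  I1 | 1 | 2 | 6 | 7
  I2 | 2 | 3 | 4 | 5
  I3 | 3 | 8 | 10 | 11   RAW R3: wait I1 write@7
  I4 | 12 | 13 | 17 | 18   WAW R5: wait I3 write@11
  I5 | 19 | 20 | 24 | 25   struct: MUL busy until I4 writes@18
  I6 | 20 | 21 | 23 | 24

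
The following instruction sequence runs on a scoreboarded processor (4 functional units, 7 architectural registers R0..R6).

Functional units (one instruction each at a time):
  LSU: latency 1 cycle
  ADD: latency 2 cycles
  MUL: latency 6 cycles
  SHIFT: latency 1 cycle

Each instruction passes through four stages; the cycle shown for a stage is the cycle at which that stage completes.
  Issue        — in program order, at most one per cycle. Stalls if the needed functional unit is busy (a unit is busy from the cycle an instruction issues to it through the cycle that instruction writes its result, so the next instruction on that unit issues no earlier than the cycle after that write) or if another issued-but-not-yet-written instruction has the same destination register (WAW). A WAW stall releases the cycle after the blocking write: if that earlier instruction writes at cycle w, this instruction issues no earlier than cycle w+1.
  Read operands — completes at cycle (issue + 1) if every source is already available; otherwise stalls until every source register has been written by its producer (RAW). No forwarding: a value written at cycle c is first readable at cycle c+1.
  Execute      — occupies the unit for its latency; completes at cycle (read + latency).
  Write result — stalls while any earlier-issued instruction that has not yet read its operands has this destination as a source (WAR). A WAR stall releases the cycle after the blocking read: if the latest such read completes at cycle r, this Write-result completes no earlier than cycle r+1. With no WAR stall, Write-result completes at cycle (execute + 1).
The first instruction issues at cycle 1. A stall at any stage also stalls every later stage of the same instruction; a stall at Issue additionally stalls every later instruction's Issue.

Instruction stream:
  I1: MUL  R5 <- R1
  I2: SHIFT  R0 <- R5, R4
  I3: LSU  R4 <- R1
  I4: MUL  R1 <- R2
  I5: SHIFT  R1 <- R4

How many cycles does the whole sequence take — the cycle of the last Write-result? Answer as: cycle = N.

cycle = 22

1) issue 1, read 2, done 8, write 9
2) issue 2, read 10, done 11, write 12  <RAW R5: wait I1 write@9>
3) issue 3, read 4, done 5, write 11  <WAR R4: wait I2 read@10>
4) issue 10, read 11, done 17, write 18  <struct: MUL busy until I1 writes@9>
5) issue 19, read 20, done 21, write 22  <WAW R1: wait I4 write@18>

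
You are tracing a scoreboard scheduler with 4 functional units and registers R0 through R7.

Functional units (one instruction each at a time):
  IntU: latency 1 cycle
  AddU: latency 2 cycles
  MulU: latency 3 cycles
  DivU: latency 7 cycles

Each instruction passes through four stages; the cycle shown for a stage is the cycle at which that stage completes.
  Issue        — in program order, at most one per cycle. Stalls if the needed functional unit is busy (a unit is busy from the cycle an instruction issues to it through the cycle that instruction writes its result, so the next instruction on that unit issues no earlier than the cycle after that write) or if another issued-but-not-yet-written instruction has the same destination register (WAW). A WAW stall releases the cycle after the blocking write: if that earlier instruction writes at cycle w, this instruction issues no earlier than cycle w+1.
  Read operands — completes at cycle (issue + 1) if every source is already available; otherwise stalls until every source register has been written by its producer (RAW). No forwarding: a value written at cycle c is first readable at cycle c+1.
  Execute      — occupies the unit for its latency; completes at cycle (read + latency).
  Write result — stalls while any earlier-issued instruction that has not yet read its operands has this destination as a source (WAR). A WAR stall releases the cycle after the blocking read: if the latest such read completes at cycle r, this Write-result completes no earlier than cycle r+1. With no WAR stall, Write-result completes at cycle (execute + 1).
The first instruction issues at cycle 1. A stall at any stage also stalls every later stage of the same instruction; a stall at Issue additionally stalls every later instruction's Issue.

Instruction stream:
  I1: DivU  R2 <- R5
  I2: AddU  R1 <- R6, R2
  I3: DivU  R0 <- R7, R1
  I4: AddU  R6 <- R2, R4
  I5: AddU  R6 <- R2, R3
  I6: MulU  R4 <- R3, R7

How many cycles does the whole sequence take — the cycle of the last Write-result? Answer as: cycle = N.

cycle = 26

  I1 | 1 | 2 | 9 | 10
  I2 | 2 | 11 | 13 | 14   RAW R2: wait I1 write@10
  I3 | 11 | 15 | 22 | 23   struct: DivU busy until I1 writes@10 · RAW R1: wait I2 write@14
  I4 | 15 | 16 | 18 | 19   struct: AddU busy until I2 writes@14
  I5 | 20 | 21 | 23 | 24   struct: AddU busy until I4 writes@19
  I6 | 21 | 22 | 25 | 26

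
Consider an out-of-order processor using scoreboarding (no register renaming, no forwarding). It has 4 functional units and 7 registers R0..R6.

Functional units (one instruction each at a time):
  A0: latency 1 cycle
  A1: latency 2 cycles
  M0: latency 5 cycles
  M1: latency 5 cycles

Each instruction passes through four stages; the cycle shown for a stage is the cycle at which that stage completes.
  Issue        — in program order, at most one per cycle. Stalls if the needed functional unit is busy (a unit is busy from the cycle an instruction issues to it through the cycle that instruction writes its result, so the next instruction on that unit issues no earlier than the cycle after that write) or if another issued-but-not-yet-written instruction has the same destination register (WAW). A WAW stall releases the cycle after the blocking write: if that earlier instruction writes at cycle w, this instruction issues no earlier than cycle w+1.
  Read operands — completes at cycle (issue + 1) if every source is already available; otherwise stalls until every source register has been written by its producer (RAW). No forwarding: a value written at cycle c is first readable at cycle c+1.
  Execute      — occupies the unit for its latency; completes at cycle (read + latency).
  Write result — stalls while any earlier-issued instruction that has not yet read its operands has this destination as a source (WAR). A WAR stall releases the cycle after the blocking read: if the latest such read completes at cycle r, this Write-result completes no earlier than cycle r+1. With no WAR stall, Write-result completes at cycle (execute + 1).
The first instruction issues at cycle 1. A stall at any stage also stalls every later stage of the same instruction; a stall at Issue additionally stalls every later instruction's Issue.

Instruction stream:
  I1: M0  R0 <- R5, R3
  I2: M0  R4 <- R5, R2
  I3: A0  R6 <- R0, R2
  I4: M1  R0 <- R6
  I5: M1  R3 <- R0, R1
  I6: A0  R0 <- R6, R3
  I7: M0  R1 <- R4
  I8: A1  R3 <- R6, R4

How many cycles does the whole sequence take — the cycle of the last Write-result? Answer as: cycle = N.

c1: I1→M0
c2: I1 RO
c7: I1 EX
c8: I1 WR R0
c9: I2→M0
c10: I2 RO; I3→A0
c11: I3 RO; I4→M1
c12: I3 EX
c13: I3 WR R6
c14: I4 RO
c15: I2 EX
c16: I2 WR R4
c19: I4 EX
c20: I4 WR R0
c21: I5→M1
c22: I5 RO; I6→A0
c23: I7→M0
c24: I7 RO
c27: I5 EX
c28: I5 WR R3
c29: I6 RO; I7 EX; I8→A1
c30: I6 EX; I7 WR R1; I8 RO
c31: I6 WR R0
c32: I8 EX
c33: I8 WR R3

cycle = 33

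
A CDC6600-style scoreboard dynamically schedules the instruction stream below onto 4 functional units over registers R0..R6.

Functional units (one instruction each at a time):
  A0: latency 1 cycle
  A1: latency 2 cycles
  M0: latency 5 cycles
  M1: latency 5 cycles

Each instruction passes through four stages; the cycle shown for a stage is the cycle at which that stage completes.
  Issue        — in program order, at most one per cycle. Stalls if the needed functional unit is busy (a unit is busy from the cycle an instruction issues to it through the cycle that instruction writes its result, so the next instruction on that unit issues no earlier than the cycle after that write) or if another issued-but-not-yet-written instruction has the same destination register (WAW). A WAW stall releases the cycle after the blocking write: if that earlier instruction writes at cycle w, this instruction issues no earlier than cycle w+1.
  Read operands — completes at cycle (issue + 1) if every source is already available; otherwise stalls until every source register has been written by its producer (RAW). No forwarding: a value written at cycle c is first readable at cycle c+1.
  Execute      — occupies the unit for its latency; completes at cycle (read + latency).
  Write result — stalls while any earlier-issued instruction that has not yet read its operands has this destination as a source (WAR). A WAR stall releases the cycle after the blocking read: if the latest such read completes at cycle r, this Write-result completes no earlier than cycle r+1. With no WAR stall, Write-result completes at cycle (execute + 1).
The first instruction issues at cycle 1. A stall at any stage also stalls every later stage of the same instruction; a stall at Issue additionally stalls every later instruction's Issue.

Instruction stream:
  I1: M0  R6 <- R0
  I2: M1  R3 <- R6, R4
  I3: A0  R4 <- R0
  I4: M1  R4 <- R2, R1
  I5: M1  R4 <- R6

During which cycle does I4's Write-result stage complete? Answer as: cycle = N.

cycle = 23

[I1] 1/2/7/8
[I2] 2/9/14/15  (RAW R6: wait I1 write@8)
[I3] 3/4/5/10  (WAR R4: wait I2 read@9)
[I4] 16/17/22/23  (struct: M1 busy until I2 writes@15)
[I5] 24/25/30/31  (struct: M1 busy until I4 writes@23)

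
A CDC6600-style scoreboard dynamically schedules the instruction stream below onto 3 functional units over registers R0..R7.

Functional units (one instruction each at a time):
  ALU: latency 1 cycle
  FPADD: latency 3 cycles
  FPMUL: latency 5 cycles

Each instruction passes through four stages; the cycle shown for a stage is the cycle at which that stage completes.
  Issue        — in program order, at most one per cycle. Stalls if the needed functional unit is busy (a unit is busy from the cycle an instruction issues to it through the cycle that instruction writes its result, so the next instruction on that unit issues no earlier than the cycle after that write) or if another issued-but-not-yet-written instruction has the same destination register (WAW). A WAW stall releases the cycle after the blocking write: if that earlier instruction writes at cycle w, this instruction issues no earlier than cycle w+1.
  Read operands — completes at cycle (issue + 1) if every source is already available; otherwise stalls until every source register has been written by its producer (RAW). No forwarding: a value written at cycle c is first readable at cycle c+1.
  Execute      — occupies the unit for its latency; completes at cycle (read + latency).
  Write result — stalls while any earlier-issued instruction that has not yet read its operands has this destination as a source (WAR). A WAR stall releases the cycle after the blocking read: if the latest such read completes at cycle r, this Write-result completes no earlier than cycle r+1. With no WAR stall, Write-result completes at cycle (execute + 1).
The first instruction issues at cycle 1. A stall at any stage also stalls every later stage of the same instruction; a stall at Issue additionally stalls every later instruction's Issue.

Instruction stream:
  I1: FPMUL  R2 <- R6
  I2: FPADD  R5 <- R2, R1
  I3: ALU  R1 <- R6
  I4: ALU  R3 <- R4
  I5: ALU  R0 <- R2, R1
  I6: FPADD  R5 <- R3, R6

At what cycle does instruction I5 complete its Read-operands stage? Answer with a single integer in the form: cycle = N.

cycle = 16

  I1 | 1 | 2 | 7 | 8
  I2 | 2 | 9 | 12 | 13   RAW R2: wait I1 write@8
  I3 | 3 | 4 | 5 | 10   WAR R1: wait I2 read@9
  I4 | 11 | 12 | 13 | 14   struct: ALU busy until I3 writes@10
  I5 | 15 | 16 | 17 | 18   struct: ALU busy until I4 writes@14
  I6 | 16 | 17 | 20 | 21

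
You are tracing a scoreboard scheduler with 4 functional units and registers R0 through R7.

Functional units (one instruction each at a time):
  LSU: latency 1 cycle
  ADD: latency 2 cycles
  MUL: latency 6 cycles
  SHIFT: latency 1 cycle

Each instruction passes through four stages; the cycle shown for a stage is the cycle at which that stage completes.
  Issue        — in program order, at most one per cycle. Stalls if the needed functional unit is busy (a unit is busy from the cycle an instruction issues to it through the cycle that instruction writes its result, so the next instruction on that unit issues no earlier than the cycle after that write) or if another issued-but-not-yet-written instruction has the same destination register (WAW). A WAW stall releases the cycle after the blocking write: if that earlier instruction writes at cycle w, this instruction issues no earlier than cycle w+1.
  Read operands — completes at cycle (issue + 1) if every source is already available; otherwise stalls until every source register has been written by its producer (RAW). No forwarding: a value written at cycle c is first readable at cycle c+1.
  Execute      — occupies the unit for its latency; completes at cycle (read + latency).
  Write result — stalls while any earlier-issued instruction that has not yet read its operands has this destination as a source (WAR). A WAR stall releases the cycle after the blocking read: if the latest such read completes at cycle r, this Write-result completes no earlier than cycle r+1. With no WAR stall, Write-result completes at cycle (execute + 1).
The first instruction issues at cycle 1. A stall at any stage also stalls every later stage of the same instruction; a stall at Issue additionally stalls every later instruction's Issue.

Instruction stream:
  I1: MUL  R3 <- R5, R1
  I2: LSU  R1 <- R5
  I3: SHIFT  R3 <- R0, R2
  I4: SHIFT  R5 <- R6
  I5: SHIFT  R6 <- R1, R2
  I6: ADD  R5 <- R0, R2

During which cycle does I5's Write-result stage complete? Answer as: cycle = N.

cycle = 21

[I1] 1/2/8/9
[I2] 2/3/4/5
[I3] 10/11/12/13  (WAW R3: wait I1 write@9)
[I4] 14/15/16/17  (struct: SHIFT busy until I3 writes@13)
[I5] 18/19/20/21  (struct: SHIFT busy until I4 writes@17)
[I6] 19/20/22/23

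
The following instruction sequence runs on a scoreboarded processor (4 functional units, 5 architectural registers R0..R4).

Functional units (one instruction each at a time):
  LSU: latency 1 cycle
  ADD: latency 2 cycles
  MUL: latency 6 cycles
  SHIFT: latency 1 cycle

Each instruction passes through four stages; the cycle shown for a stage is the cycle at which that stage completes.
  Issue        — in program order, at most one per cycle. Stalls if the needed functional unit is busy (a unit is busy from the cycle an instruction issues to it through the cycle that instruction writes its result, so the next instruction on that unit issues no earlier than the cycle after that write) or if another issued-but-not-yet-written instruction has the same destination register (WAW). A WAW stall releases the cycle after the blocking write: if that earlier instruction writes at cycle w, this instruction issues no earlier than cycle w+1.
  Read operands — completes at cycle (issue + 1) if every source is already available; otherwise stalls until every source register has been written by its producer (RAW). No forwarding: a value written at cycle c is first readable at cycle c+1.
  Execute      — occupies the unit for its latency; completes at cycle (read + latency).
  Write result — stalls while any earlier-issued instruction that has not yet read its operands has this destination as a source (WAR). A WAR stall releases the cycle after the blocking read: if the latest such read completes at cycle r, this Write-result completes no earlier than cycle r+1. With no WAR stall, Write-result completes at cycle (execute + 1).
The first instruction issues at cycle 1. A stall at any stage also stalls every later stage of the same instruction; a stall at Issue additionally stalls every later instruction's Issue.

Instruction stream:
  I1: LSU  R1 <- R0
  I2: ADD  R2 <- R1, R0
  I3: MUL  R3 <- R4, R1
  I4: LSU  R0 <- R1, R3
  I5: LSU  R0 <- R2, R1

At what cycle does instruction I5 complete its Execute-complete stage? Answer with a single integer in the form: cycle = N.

cycle = 18

c1: issue I1 (LSU)
c2: I1 read-ops | issue I2 (ADD)
c3: I1 finished on LSU | issue I3 (MUL)
c4: I1→R1
c5: I2 read-ops | I3 read-ops | issue I4 (LSU)
c7: I2 finished on ADD
c8: I2→R2
c11: I3 finished on MUL
c12: I3→R3
c13: I4 read-ops
c14: I4 finished on LSU
c15: I4→R0
c16: issue I5 (LSU)
c17: I5 read-ops
c18: I5 finished on LSU
c19: I5→R0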